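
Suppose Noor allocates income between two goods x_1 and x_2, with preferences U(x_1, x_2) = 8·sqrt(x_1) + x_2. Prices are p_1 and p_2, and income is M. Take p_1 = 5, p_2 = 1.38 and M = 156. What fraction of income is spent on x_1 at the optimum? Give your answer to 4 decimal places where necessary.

Set MRS = p_1/p_2: 4·x_1^(−1/2) = p_1/p_2.
Thus x_1* = (4·p_2/p_1)² — independent of M — with the rest of income spent on x_2.
Plugging in: x_1* = (4·1.38/5)² = 1.2188, x_2* = 108.6275.
Expenditure on x_1: 5·1.2188 = 6.0941; share = 0.0391.

share on x_1 = 0.0391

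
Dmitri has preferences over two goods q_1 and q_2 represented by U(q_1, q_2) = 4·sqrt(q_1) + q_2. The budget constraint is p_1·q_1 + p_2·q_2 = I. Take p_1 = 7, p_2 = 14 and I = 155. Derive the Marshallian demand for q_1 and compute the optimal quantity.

Thus q_1* = (2·p_2/p_1)² — independent of I — with the rest of income spent on q_2.
Plugging in: q_1* = (2·14/7)² = 16.

q_1* = 16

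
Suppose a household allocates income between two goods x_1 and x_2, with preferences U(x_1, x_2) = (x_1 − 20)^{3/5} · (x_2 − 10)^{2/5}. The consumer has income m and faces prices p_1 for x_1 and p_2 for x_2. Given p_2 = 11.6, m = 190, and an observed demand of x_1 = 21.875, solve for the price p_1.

This is Cobb-Douglas in (x_1−20, x_2−10): tangency gives 0.6·p_2·(x_2−10) = 0.4·p_1·(x_1−20).
After buying the subsistence bundle (20, 10), a share 0.6 of the remaining income goes to x_1: x_1* = 20 + 0.6·(m − 20p_1 − 10p_2)/p_1.
Set x_1* = 21.875 in the demand function and solve for p_1: p_1 = 3.2.

p_1 = 3.2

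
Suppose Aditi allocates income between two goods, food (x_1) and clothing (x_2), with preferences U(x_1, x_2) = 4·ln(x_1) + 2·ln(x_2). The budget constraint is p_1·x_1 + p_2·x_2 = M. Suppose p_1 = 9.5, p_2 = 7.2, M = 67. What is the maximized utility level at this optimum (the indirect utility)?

V = 8.4557

MU_x_1/MU_x_2 = (4·x_2)/(2·x_1); tangency sets this equal to p_1/p_2.
Rearranging, p_2·x_2 = (1/2)·p_1·x_1. Substituting into the budget gives p_1·x_1·(1 + (1/2)) = M.
Demand: x_1*(p_1,p_2,M) = 2/3·M/p_1 and x_2* = 1/3·M/p_2.
At p_1=9.5, p_2=7.2, M=67: x_1* = 2/3·67/9.5 = 4.7018, x_2* = 3.1019.
Utility at the optimum: U(4.7018, 3.1019) = 8.4557.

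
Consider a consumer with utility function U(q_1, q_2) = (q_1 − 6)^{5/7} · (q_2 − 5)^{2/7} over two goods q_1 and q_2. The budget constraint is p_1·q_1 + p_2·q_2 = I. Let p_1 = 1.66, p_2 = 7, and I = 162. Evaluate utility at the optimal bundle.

V = 25.694

MRS = (5/2)·(q_2−5)/(q_1−6). Tangency with p_1/p_2 gives q_2−5 = (2/5)·(p_1/p_2)·(q_1−6).
Substituting into the budget: q_1* = 6 + 5/7·(I − 6·p_1 − 5·p_2)/p_1, and q_2* = 5 + 2/7·(…)/p_2.
Discretionary income = 162 − 6·1.66 − 5·7 = 117.04; q_1* = 6 + 5/7·117.04/1.66 = 56.3614; q_2* = 5 + 2/7·117.04/7 = 9.7771.
Utility at the optimum: U(56.3614, 9.7771) = 25.694.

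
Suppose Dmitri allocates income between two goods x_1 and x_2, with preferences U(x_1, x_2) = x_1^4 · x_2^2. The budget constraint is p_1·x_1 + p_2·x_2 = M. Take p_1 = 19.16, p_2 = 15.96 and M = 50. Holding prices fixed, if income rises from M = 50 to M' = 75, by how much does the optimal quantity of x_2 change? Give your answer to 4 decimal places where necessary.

MU_x_1/MU_x_2 = (4·x_2)/(2·x_1); tangency sets this equal to p_1/p_2.
So 4·p_2·x_2 = 2·p_1·x_1; combined with the budget, a share 2/3 of income goes to x_1.
Demand: x_1*(p_1,p_2,M) = 2/3·M/p_1 and x_2* = 1/3·M/p_2.
At p_1=19.16, p_2=15.96, M=50: x_2* = 1/3·50/15.96 = 1.0443.
At M' = 75: x_2* = 1.5664. Change: 1.5664 − 1.0443 = 0.5221.

Δx_2* = 0.5221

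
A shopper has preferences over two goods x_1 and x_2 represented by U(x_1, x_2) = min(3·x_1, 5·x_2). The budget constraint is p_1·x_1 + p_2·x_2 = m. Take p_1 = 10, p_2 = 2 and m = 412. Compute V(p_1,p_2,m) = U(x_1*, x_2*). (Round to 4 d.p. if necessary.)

V = 110.3571

Leontief preferences: the optimum is at the kink where x_1/5 = x_2/3, i.e. x_2 = (3/5)·x_1.
Budget: p_1·x_1 + p_2·(3/5)·x_1 = m, so (5·p_1 + 3·p_2)·x_1 = 5·m.
Demand: x_1*(p_1,p_2,m) = 5·m/(5·p_1 + 3·p_2), x_2* = 3·m/(5·p_1 + 3·p_2).
Here 5·10 + 3·2 = 56, giving x_1* = 36.7857 and x_2* = 22.0714.
Utility at the optimum: U(36.7857, 22.0714) = 110.3571.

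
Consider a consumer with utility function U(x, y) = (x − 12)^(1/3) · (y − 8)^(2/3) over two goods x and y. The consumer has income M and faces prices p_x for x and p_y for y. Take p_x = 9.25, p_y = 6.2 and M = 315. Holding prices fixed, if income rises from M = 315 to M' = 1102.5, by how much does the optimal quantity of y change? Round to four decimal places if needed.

Discretionary income = 315 − 12·9.25 − 8·6.2 = 154.4; y* = 8 + 2/3·154.4/6.2 = 24.6022.
At M' = 1102.5: y* = 109.2796. Change: 109.2796 − 24.6022 = 84.6774.

Δy* = 84.6774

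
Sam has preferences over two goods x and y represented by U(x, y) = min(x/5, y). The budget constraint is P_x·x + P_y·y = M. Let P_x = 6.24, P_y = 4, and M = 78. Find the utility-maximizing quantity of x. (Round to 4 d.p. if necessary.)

Leontief preferences: the optimum is at the kink where x/5 = y/1, i.e. y = (1/5)·x.
Budget: P_x·x + P_y·(1/5)·x = M, so (5·P_x + P_y)·x = 5·M.
Demand: x*(P_x,P_y,M) = 5·M/(5·P_x + P_y), y* = M/(5·P_x + P_y).
Here 5·6.24 + 4 = 35.2, giving x* = 11.0795.

x* = 11.0795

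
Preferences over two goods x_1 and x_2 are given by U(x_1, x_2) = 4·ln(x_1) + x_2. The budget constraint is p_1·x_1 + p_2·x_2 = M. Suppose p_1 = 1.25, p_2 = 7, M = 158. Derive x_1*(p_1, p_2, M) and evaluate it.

x_1* = 22.4

So x_1*(p_1,p_2) = 4·p_2/p_1, independent of income; and x_2* = (M − 4·p_2)/p_2.
At the given prices: x_1* = 4·7/1.25 = 22.4.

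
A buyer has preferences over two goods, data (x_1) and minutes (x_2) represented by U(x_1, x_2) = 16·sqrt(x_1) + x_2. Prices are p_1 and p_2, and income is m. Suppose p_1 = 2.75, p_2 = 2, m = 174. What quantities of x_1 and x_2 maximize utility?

MU_x_1 = 8/√x_1, MU_x_2 = 1. Tangency: 8/√x_1 = p_1/p_2.
Thus x_1* = (8·p_2/p_1)² — independent of m — with the rest of income spent on x_2.
Plugging in: x_1* = (8·2/2.75)² = 33.8512, x_2* = 40.4545.

x_1* = 33.8512, x_2* = 40.4545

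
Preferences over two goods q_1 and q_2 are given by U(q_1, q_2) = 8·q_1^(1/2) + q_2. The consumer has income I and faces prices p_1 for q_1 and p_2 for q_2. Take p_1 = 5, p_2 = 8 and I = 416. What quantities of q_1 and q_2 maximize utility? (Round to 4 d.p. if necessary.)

q_1* = 40.96, q_2* = 26.4

Utility is quasi-linear in q_2; the FOC for q_1 is 4/√q_1 = p_1/p_2.
Thus q_1* = (4·p_2/p_1)² — independent of I — with the rest of income spent on q_2.
Plugging in: q_1* = (4·8/5)² = 40.96, q_2* = 26.4.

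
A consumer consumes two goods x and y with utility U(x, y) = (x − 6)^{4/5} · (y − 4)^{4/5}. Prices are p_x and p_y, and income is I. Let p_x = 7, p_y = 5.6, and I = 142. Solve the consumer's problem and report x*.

x* = 11.5429

This is Cobb-Douglas in (x−6, y−4): tangency gives 0.8·p_y·(y−4) = 0.8·p_x·(x−6).
After buying the subsistence bundle (6, 4), a share 0.5 of the remaining income goes to x: x* = 6 + 0.5·(I − 6p_x − 4p_y)/p_x.
Discretionary income = 142 − 6·7 − 4·5.6 = 77.6; x* = 6 + 0.5·77.6/7 = 11.5429.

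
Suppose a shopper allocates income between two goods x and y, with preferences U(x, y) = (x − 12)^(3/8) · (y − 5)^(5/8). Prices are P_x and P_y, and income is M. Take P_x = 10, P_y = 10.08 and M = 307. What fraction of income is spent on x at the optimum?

This is Cobb-Douglas in (x−12, y−5): tangency gives 0.375·P_y·(y−5) = 0.625·P_x·(x−12).
Substituting into the budget: x* = 12 + 0.375·(M − 12·P_x − 5·P_y)/P_x, and y* = 5 + 0.625·(…)/P_y.
Discretionary income = 307 − 12·10 − 5·10.08 = 136.6; x* = 12 + 0.375·136.6/10 = 17.1225; y* = 5 + 0.625·136.6/10.08 = 13.4697.
Expenditure on x: 10·17.1225 = 171.225; share = 0.5577.

share on x = 0.5577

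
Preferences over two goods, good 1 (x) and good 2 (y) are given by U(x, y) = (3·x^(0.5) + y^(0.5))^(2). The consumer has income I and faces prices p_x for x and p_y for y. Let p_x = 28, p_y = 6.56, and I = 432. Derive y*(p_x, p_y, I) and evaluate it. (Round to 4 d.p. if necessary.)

y* = 21.1845

Substitute y = (y/x)·x into the budget: x* = I/(p_x + p_y·(y/x)).
Numerically y/x = 2.024258, so x* = 432/(28 + 6.56·2.024258) = 10.4653 and y* = 2.024258·10.4653 = 21.1845.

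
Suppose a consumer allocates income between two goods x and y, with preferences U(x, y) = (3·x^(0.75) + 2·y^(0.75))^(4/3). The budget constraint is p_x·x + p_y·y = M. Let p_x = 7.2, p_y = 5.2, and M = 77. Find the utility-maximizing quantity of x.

MU_x ∝ 3·x^(-0.25), MU_y ∝ 2·y^(-0.25), so MRS = (3/2)·(y/x)^(0.25) = p_x/p_y.
Hence y/x = ((2/3)·p_x/p_y)^(1/(0.25)), i.e. raised to the 4 power.
With the ratio pinned down, the budget gives x* = M/(p_x + p_y·(y/x)) and y* = (y/x)·x*.
Numerically y/x = 0.726025, so x* = 77/(7.2 + 5.2·0.726025) = 7.0157.

x* = 7.0157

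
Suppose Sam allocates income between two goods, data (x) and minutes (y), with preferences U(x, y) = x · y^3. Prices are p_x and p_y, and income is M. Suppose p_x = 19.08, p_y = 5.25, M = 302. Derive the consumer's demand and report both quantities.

x* = 3.957, y* = 43.1429

At p_x=19.08, p_y=5.25, M=302: x* = 0.25·302/19.08 = 3.957, y* = 43.1429.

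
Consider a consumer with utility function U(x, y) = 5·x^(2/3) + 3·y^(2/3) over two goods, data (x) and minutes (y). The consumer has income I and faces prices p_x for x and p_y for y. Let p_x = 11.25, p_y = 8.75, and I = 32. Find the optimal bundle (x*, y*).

MU_x ∝ 5·x^(-1/3), MU_y ∝ 3·y^(-1/3), so MRS = (5/3)·(y/x)^(1/3) = p_x/p_y.
Solve for the ratio: y/x = [(3/5)·p_x/p_y]^(3).
With the ratio pinned down, the budget gives x* = I/(p_x + p_y·(y/x)) and y* = (y/x)·x*.
Numerically y/x = 0.459079, so x* = 32/(11.25 + 8.75·0.459079) = 2.096 and y* = 0.459079·2.096 = 0.9622.

x* = 2.096, y* = 0.9622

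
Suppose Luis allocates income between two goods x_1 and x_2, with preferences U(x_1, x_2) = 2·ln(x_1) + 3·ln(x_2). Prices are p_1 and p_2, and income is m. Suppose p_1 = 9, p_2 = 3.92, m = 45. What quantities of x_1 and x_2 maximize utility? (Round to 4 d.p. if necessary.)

x_1* = 2, x_2* = 6.8878

MU_x_1/MU_x_2 = (2·x_2)/(3·x_1); tangency sets this equal to p_1/p_2.
So 2·p_2·x_2 = 3·p_1·x_1; combined with the budget, a share 0.4 of income goes to x_1.
Demand: x_1*(p_1,p_2,m) = 0.4·m/p_1 and x_2* = 0.6·m/p_2.
At p_1=9, p_2=3.92, m=45: x_1* = 0.4·45/9 = 2, x_2* = 6.8878.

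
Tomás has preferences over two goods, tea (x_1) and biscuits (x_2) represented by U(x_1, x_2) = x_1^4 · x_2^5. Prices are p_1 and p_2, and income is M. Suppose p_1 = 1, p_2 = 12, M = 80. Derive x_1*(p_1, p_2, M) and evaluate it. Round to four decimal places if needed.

x_1* = 35.5556

MU_x_1/MU_x_2 = (4·x_2)/(5·x_1); tangency sets this equal to p_1/p_2.
Rearranging, p_2·x_2 = (5/4)·p_1·x_1. Substituting into the budget gives p_1·x_1·(1 + (5/4)) = M.
Demand: x_1*(p_1,p_2,M) = 4/9·M/p_1 and x_2* = 5/9·M/p_2.
At p_1=1, p_2=12, M=80: x_1* = 4/9·80/1 = 35.5556.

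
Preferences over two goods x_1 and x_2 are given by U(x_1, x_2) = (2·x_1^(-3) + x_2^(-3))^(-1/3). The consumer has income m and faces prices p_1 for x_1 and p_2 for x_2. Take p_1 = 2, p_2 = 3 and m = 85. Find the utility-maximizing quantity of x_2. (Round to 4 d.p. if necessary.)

MRS = MU_x_1/MU_x_2 = 2·(x_2/x_1)^(4). Set equal to p_1/p_2.
Hence x_2/x_1 = ((1/2)·p_1/p_2)^(1/(4)), i.e. raised to the 0.25 power.
With the ratio pinned down, the budget gives x_1* = m/(p_1 + p_2·(x_2/x_1)) and x_2* = (x_2/x_1)·x_1*.
Numerically x_2/x_1 = 0.759836, so x_1* = 85/(2 + 3·0.759836) = 19.8621 and x_2* = 0.759836·19.8621 = 15.0919.

x_2* = 15.0919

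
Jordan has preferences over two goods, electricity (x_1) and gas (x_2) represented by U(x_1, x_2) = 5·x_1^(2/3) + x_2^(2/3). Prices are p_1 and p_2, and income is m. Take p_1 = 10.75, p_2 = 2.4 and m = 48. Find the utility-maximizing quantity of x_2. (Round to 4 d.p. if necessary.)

MU_x_1 ∝ 5·x_1^(-1/3), MU_x_2 ∝ x_2^(-1/3), so MRS = 5·(x_2/x_1)^(1/3) = p_1/p_2.
Hence x_2/x_1 = ((1/5)·p_1/p_2)^(1/(1/3)), i.e. raised to the 3 power.
With the ratio pinned down, the budget gives x_1* = m/(p_1 + p_2·(x_2/x_1)) and x_2* = (x_2/x_1)·x_1*.
Numerically x_2/x_1 = 0.718922, so x_1* = 48/(10.75 + 2.4·0.718922) = 3.8476 and x_2* = 0.718922·3.8476 = 2.7661.

x_2* = 2.7661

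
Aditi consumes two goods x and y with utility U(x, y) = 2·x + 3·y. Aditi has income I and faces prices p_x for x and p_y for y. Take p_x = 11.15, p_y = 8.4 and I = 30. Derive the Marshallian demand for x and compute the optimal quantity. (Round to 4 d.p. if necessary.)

y gives more utility per dollar, so spend all income on y: y* = I/p_y, x* = 0.
Numerically: x* = 0, y* = 3.5714.

x* = 0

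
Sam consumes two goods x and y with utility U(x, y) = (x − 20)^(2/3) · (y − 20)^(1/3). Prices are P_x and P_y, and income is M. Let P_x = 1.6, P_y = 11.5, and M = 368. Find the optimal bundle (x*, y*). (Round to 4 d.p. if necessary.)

This is Cobb-Douglas in (x−20, y−20): tangency gives 2/3·P_y·(y−20) = 1/3·P_x·(x−20).
After buying the subsistence bundle (20, 20), a share 2/3 of the remaining income goes to x: x* = 20 + 2/3·(M − 20P_x − 20P_y)/P_x.
Discretionary income = 368 − 20·1.6 − 20·11.5 = 106; x* = 20 + 2/3·106/1.6 = 64.1667; y* = 20 + 1/3·106/11.5 = 23.0725.

x* = 64.1667, y* = 23.0725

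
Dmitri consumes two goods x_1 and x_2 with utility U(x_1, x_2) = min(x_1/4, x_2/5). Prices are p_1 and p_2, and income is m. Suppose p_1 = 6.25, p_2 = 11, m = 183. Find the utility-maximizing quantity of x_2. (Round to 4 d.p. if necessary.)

With perfect complements, no substitution: consume in ratio x_1:x_2 = 4:5.
Budget: p_1·x_1 + p_2·(5/4)·x_1 = m, so (4·p_1 + 5·p_2)·x_1 = 4·m.
Demand: x_1*(p_1,p_2,m) = 4·m/(4·p_1 + 5·p_2), x_2* = 5·m/(4·p_1 + 5·p_2).
Here 4·6.25 + 5·11 = 80, giving x_2* = 11.4375.

x_2* = 11.4375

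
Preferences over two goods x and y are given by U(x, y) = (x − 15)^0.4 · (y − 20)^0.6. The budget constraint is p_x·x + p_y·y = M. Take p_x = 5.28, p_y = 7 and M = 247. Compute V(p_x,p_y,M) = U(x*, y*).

V = 2.268

MRS = (2/3)·(y−20)/(x−15). Tangency with p_x/p_y gives y−20 = (3/2)·(p_x/p_y)·(x−15).
After buying the subsistence bundle (15, 20), a share 0.4 of the remaining income goes to x: x* = 15 + 0.4·(M − 15p_x − 20p_y)/p_x.
Discretionary income = 247 − 15·5.28 − 20·7 = 27.8; x* = 15 + 0.4·27.8/5.28 = 17.1061; y* = 20 + 0.6·27.8/7 = 22.3829.
Utility at the optimum: U(17.1061, 22.3829) = 2.268.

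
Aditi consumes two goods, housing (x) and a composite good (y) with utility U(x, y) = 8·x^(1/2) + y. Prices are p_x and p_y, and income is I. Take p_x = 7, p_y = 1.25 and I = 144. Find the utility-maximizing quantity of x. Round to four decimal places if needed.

Solve: √x = 4·p_y/p_x, so x*(p_x,p_y) = (4·p_y/p_x)², and y* = (I − p_x·x*)/p_y.
Plugging in: x* = (4·1.25/7)² = 0.5102.

x* = 0.5102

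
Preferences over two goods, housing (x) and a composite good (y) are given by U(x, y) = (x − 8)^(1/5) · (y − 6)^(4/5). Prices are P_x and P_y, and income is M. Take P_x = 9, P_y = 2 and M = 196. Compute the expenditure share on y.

Substituting into the budget: x* = 8 + 0.2·(M − 8·P_x − 6·P_y)/P_x, and y* = 6 + 0.8·(…)/P_y.
Discretionary income = 196 − 8·9 − 6·2 = 112; x* = 8 + 0.2·112/9 = 10.4889; y* = 6 + 0.8·112/2 = 50.8.
Expenditure on y: 2·50.8 = 101.6; share = 0.5184.

share on y = 0.5184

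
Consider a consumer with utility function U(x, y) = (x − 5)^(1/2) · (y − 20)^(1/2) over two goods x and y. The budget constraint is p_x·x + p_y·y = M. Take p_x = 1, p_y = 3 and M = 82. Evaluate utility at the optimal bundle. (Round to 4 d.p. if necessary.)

V = 4.9075

After buying the subsistence bundle (5, 20), a share 0.5 of the remaining income goes to x: x* = 5 + 0.5·(M − 5p_x − 20p_y)/p_x.
Discretionary income = 82 − 5·1 − 20·3 = 17; x* = 5 + 0.5·17/1 = 13.5; y* = 20 + 0.5·17/3 = 22.8333.
Utility at the optimum: U(13.5, 22.8333) = 4.9075.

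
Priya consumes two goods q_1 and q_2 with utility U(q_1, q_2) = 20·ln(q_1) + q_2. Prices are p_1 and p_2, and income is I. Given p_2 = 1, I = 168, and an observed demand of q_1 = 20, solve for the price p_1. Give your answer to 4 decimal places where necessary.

Set MRS = p_1/p_2: (20/q_1)/1 = p_1/p_2.
So q_1*(p_1,p_2) = 20·p_2/p_1, independent of income; and q_2* = (I − 20·p_2)/p_2.
Set q_1* = 20 in the demand function and solve for p_1: p_1 = 1.

p_1 = 1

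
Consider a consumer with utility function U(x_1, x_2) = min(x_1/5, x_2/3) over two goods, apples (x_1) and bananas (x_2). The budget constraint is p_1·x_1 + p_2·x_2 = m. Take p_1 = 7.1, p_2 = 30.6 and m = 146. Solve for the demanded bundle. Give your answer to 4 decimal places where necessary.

x_1* = 5.7345, x_2* = 3.4407

Here 5·7.1 + 3·30.6 = 127.3, giving x_1* = 5.7345 and x_2* = 3.4407.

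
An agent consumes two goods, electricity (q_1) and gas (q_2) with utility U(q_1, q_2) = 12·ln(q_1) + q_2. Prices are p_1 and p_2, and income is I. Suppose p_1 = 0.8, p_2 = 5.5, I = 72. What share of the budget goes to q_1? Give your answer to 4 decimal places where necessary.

share on q_1 = 0.9167

So q_1*(p_1,p_2) = 12·p_2/p_1, independent of income; and q_2* = (I − 12·p_2)/p_2.
At the given prices: q_1* = 12·5.5/0.8 = 82.5, and q_2* = 1.0909.
Expenditure on q_1: 0.8·82.5 = 66; share = 0.9167.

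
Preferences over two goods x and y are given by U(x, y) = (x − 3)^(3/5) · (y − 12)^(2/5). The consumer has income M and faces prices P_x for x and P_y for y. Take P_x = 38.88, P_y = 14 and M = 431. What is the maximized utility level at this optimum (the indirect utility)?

V = 2.8897

MRS = (3/2)·(y−12)/(x−3). Tangency with P_x/P_y gives y−12 = (2/3)·(P_x/P_y)·(x−3).
After buying the subsistence bundle (3, 12), a share 0.6 of the remaining income goes to x: x* = 3 + 0.6·(M − 3P_x − 12P_y)/P_x.
Discretionary income = 431 − 3·38.88 − 12·14 = 146.36; x* = 3 + 0.6·146.36/38.88 = 5.2586; y* = 12 + 0.4·146.36/14 = 16.1817.
Utility at the optimum: U(5.2586, 16.1817) = 2.8897.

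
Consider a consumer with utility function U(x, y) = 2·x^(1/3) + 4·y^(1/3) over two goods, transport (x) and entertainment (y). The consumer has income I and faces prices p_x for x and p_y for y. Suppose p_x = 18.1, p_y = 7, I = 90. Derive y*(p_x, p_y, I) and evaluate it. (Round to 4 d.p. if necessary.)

MU_x ∝ 2·x^(-2/3), MU_y ∝ 4·y^(-2/3), so MRS = (1/2)·(y/x)^(2/3) = p_x/p_y.
Solve for the ratio: y/x = [2·p_x/p_y]^(1.5).
With the ratio pinned down, the budget gives x* = I/(p_x + p_y·(y/x)) and y* = (y/x)·x*.
Numerically y/x = 11.760229, so x* = 90/(18.1 + 7·11.760229) = 0.8962 and y* = 11.760229·0.8962 = 10.5398.

y* = 10.5398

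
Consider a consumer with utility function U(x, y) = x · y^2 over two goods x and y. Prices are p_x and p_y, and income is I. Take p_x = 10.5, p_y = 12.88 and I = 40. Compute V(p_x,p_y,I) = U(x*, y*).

V = 5.4432

The MRS is (1/2)·y/x. Set MRS = p_x/p_y.
So p_y·y = 2·p_x·x; combined with the budget, a share 1/3 of income goes to x.
Demand: x*(p_x,p_y,I) = 1/3·I/p_x and y* = 2/3·I/p_y.
At p_x=10.5, p_y=12.88, I=40: x* = 1/3·40/10.5 = 1.2698, y* = 2.0704.
Utility at the optimum: U(1.2698, 2.0704) = 5.4432.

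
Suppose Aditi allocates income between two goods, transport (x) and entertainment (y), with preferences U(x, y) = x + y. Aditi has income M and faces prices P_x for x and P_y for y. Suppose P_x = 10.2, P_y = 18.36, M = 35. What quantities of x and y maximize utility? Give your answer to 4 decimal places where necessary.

x gives more utility per dollar, so spend all income on x: x* = M/P_x, y* = 0.
Numerically: x* = 3.4314, y* = 0.

x* = 3.4314, y* = 0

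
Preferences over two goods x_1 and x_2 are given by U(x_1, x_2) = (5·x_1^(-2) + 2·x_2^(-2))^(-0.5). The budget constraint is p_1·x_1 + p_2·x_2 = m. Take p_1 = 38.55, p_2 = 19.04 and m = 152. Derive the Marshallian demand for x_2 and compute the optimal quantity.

With the ratio pinned down, the budget gives x_1* = m/(p_1 + p_2·(x_2/x_1)) and x_2* = (x_2/x_1)·x_1*.
Numerically x_2/x_1 = 0.932121, so x_1* = 152/(38.55 + 19.04·0.932121) = 2.6999 and x_2* = 0.932121·2.6999 = 2.5167.

x_2* = 2.5167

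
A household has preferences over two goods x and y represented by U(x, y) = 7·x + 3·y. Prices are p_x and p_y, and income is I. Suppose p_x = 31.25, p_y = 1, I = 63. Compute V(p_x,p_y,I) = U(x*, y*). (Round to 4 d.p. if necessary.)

V = 189

Linear utility — the consumer picks whichever good has higher MU/price: 7/31.25 = 0.224 vs 3/1 = 3.
y gives more utility per dollar, so spend all income on y: y* = I/p_y, x* = 0.
Numerically: x* = 0, y* = 63.
Utility at the optimum: U(0, 63) = 189.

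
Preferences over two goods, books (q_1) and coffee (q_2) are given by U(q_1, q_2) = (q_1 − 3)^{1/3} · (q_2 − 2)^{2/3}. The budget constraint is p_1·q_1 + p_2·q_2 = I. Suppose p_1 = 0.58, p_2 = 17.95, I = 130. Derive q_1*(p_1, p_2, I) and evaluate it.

q_1* = 56.0805

Substituting into the budget: q_1* = 3 + 1/3·(I − 3·p_1 − 2·p_2)/p_1, and q_2* = 2 + 2/3·(…)/p_2.
Discretionary income = 130 − 3·0.58 − 2·17.95 = 92.36; q_1* = 3 + 1/3·92.36/0.58 = 56.0805.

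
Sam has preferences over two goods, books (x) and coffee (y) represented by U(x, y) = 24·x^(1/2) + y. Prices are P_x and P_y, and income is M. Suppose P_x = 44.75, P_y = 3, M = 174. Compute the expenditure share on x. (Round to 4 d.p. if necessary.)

Utility is quasi-linear in y; the FOC for x is 12/√x = P_x/P_y.
Thus x* = (12·P_y/P_x)² — independent of M — with the rest of income spent on y.
Plugging in: x* = (12·3/44.75)² = 0.6472, y* = 48.3464.
Expenditure on x: 44.75·0.6472 = 28.9609; share = 0.1664.

share on x = 0.1664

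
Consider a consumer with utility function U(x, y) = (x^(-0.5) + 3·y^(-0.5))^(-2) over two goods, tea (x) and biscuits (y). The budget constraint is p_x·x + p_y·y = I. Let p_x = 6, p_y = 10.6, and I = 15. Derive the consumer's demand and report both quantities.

With the ratio pinned down, the budget gives x* = I/(p_x + p_y·(y/x)) and y* = (y/x)·x*.
Numerically y/x = 1.423348, so x* = 15/(6 + 10.6·1.423348) = 0.7113 and y* = 1.423348·0.7113 = 1.0125.

x* = 0.7113, y* = 1.0125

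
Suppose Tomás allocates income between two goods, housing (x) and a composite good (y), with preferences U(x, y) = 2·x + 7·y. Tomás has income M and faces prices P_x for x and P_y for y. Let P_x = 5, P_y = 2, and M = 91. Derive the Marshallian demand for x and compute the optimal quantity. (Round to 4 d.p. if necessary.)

Linear utility — the consumer picks whichever good has higher MU/price: 2/5 = 0.4 vs 7/2 = 3.5.
y gives more utility per dollar, so spend all income on y: y* = M/P_y, x* = 0.
Numerically: x* = 0, y* = 45.5.

x* = 0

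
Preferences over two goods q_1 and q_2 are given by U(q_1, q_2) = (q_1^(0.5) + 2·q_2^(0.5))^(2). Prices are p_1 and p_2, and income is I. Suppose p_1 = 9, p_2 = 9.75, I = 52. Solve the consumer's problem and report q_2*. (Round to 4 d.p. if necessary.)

MRS = MU_q_1/MU_q_2 = (1/2)·(q_2/q_1)^(0.5). Set equal to p_1/p_2.
Solve for the ratio: q_2/q_1 = [2·p_1/p_2]^(2).
With the ratio pinned down, the budget gives q_1* = I/(p_1 + p_2·(q_2/q_1)) and q_2* = (q_2/q_1)·q_1*.
Numerically q_2/q_1 = 3.408284, so q_1* = 52/(9 + 9.75·3.408284) = 1.2313 and q_2* = 3.408284·1.2313 = 4.1967.

q_2* = 4.1967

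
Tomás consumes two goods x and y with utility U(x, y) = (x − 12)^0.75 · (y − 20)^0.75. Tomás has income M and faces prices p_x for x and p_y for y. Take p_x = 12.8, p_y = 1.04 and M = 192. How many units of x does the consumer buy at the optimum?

Discretionary income = 192 − 12·12.8 − 20·1.04 = 17.6; x* = 12 + 0.5·17.6/12.8 = 12.6875.

x* = 12.6875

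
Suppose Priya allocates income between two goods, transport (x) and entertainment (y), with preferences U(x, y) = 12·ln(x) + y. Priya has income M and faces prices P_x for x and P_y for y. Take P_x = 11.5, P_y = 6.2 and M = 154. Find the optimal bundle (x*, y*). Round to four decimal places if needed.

MU_x = 12/x, MU_y = 1. Tangency: 12/x = P_x/P_y.
So x*(P_x,P_y) = 12·P_y/P_x, independent of income; and y* = (M − 12·P_y)/P_y.
At the given prices: x* = 12·6.2/11.5 = 6.4696, and y* = 12.8387.

x* = 6.4696, y* = 12.8387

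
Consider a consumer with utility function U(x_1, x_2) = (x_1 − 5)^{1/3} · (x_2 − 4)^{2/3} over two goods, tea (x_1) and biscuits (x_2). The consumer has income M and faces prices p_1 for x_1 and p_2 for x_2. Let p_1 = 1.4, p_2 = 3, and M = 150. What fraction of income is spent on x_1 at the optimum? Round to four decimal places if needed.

MRS = (1/2)·(x_2−4)/(x_1−5). Tangency with p_1/p_2 gives x_2−4 = 2·(p_1/p_2)·(x_1−5).
Substituting into the budget: x_1* = 5 + 1/3·(M − 5·p_1 − 4·p_2)/p_1, and x_2* = 4 + 2/3·(…)/p_2.
Discretionary income = 150 − 5·1.4 − 4·3 = 131; x_1* = 5 + 1/3·131/1.4 = 36.1905; x_2* = 4 + 2/3·131/3 = 33.1111.
Expenditure on x_1: 1.4·36.1905 = 50.6667; share = 0.3378.

share on x_1 = 0.3378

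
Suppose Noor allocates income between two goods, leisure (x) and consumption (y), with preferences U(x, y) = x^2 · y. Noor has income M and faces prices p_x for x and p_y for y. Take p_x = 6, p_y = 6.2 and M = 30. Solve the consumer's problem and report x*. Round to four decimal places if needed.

x* = 3.3333

MU_x/MU_y = (2·y)/(x); tangency sets this equal to p_x/p_y.
Rearranging, p_y·y = (1/2)·p_x·x. Substituting into the budget gives p_x·x·(1 + (1/2)) = M.
Demand: x*(p_x,p_y,M) = 2/3·M/p_x and y* = 1/3·M/p_y.
At p_x=6, p_y=6.2, M=30: x* = 2/3·30/6 = 3.3333.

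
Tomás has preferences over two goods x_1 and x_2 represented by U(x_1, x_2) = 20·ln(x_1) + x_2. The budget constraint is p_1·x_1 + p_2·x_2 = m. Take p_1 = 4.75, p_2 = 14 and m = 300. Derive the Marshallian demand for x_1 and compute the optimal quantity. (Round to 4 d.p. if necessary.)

MU_x_1 = 20/x_1, MU_x_2 = 1. Tangency: 20/x_1 = p_1/p_2.
So x_1*(p_1,p_2) = 20·p_2/p_1, independent of income; and x_2* = (m − 20·p_2)/p_2.
At the given prices: x_1* = 20·14/4.75 = 58.9474.

x_1* = 58.9474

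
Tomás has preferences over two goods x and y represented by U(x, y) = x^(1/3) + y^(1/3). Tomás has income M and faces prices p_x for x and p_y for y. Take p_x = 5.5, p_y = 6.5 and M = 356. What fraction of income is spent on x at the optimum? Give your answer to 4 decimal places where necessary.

share on x = 0.5209

With the ratio pinned down, the budget gives x* = M/(p_x + p_y·(y/x)) and y* = (y/x)·x*.
Numerically y/x = 0.778348, so x* = 356/(5.5 + 6.5·0.778348) = 33.7145 and y* = 0.778348·33.7145 = 26.2416.
Expenditure on x: 5.5·33.7145 = 185.4296; share = 0.5209.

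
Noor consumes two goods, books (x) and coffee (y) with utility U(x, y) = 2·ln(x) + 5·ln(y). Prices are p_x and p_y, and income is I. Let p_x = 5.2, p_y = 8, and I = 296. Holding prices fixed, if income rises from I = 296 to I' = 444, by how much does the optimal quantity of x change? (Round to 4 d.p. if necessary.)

Tangency: MRS = (2/5)·y/x = p_x/p_y.
So 2·p_y·y = 5·p_x·x; combined with the budget, a share 2/7 of income goes to x.
Demand: x*(p_x,p_y,I) = 2/7·I/p_x and y* = 5/7·I/p_y.
At p_x=5.2, p_y=8, I=296: x* = 2/7·296/5.2 = 16.2637.
At I' = 444: x* = 24.3956. Change: 24.3956 − 16.2637 = 8.1319.

Δx* = 8.1319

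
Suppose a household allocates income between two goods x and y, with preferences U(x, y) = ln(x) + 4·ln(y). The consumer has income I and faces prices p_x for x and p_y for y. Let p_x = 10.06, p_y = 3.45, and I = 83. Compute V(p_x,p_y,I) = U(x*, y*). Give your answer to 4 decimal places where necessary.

V = 12.3301

The MRS is (1/4)·y/x. Set MRS = p_x/p_y.
Rearranging, p_y·y = 4·p_x·x. Substituting into the budget gives p_x·x·(1 + 4) = I.
Demand: x*(p_x,p_y,I) = 0.2·I/p_x and y* = 0.8·I/p_y.
At p_x=10.06, p_y=3.45, I=83: x* = 0.2·83/10.06 = 1.6501, y* = 19.2464.
Utility at the optimum: U(1.6501, 19.2464) = 12.3301.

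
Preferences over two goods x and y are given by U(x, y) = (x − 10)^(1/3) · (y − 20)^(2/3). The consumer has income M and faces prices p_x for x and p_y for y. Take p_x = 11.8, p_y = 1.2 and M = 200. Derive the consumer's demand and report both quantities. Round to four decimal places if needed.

This is Cobb-Douglas in (x−10, y−20): tangency gives 1/3·p_y·(y−20) = 2/3·p_x·(x−10).
Substituting into the budget: x* = 10 + 1/3·(M − 10·p_x − 20·p_y)/p_x, and y* = 20 + 2/3·(…)/p_y.
Discretionary income = 200 − 10·11.8 − 20·1.2 = 58; x* = 10 + 1/3·58/11.8 = 11.6384; y* = 20 + 2/3·58/1.2 = 52.2222.

x* = 11.6384, y* = 52.2222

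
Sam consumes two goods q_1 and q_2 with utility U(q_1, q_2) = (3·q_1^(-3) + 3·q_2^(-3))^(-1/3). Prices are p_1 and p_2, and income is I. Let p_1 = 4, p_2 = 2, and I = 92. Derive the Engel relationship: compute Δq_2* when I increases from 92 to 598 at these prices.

Δq_2* = 94.3399

MRS = MU_q_1/MU_q_2 = (q_2/q_1)^(4). Set equal to p_1/p_2.
Solve for the ratio: q_2/q_1 = [p_1/p_2]^(0.25).
With the ratio pinned down, the budget gives q_1* = I/(p_1 + p_2·(q_2/q_1)) and q_2* = (q_2/q_1)·q_1*.
Numerically q_2/q_1 = 1.189207, so q_1* = 92/(4 + 2·1.189207) = 14.4236 and q_2* = 1.189207·14.4236 = 17.1527.
At I' = 598: q_2* = 111.4926. Change: 111.4926 − 17.1527 = 94.3399.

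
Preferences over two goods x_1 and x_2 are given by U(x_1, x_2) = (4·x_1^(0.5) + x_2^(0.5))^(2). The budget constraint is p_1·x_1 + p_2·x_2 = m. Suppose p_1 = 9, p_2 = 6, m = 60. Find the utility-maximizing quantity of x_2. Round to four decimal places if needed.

x_2* = 0.8571

MRS = MU_x_1/MU_x_2 = 4·(x_2/x_1)^(0.5). Set equal to p_1/p_2.
Hence x_2/x_1 = ((1/4)·p_1/p_2)^(1/(0.5)), i.e. raised to the 2 power.
Substitute x_2 = (x_2/x_1)·x_1 into the budget: x_1* = m/(p_1 + p_2·(x_2/x_1)).
Numerically x_2/x_1 = 0.140625, so x_1* = 60/(9 + 6·0.140625) = 6.0952 and x_2* = 0.140625·6.0952 = 0.8571.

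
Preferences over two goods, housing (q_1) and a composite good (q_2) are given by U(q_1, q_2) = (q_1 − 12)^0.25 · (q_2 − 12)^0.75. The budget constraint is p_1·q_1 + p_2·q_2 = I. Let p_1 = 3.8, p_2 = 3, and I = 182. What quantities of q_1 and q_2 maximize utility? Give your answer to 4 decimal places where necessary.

q_1* = 18.6053, q_2* = 37.1

MRS = (1/3)·(q_2−12)/(q_1−12). Tangency with p_1/p_2 gives q_2−12 = 3·(p_1/p_2)·(q_1−12).
After buying the subsistence bundle (12, 12), a share 0.25 of the remaining income goes to q_1: q_1* = 12 + 0.25·(I − 12p_1 − 12p_2)/p_1.
Discretionary income = 182 − 12·3.8 − 12·3 = 100.4; q_1* = 12 + 0.25·100.4/3.8 = 18.6053; q_2* = 12 + 0.75·100.4/3 = 37.1.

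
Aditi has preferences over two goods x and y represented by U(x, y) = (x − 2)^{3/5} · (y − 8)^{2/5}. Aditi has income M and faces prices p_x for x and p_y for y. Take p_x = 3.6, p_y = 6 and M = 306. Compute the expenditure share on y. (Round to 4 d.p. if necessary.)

share on y = 0.4847

MRS = (3/2)·(y−8)/(x−2). Tangency with p_x/p_y gives y−8 = (2/3)·(p_x/p_y)·(x−2).
Substituting into the budget: x* = 2 + 0.6·(M − 2·p_x − 8·p_y)/p_x, and y* = 8 + 0.4·(…)/p_y.
Discretionary income = 306 − 2·3.6 − 8·6 = 250.8; x* = 2 + 0.6·250.8/3.6 = 43.8; y* = 8 + 0.4·250.8/6 = 24.72.
Expenditure on y: 6·24.72 = 148.32; share = 0.4847.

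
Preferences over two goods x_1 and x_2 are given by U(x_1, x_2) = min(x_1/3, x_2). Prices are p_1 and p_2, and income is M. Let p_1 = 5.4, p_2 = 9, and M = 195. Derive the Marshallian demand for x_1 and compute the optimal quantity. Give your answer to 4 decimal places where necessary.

x_1* = 23.2143

Leontief preferences: the optimum is at the kink where x_1/3 = x_2/1, i.e. x_2 = (1/3)·x_1.
Budget: p_1·x_1 + p_2·(1/3)·x_1 = M, so (3·p_1 + p_2)·x_1 = 3·M.
Demand: x_1*(p_1,p_2,M) = 3·M/(3·p_1 + p_2), x_2* = M/(3·p_1 + p_2).
Here 3·5.4 + 9 = 25.2, giving x_1* = 23.2143.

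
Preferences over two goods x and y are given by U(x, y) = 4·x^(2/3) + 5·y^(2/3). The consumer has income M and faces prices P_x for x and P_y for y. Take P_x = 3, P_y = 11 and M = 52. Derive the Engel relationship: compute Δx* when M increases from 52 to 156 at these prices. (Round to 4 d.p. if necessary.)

Δx* = 30.2693

MU_x ∝ 4·x^(-1/3), MU_y ∝ 5·y^(-1/3), so MRS = (4/5)·(y/x)^(1/3) = P_x/P_y.
Hence y/x = ((5/4)·P_x/P_y)^(1/(1/3)), i.e. raised to the 3 power.
With the ratio pinned down, the budget gives x* = M/(P_x + P_y·(y/x)) and y* = (y/x)·x*.
Numerically y/x = 0.03962, so x* = 52/(3 + 11·0.03962) = 15.1347.
At M' = 156: x* = 45.404. Change: 45.404 − 15.1347 = 30.2693.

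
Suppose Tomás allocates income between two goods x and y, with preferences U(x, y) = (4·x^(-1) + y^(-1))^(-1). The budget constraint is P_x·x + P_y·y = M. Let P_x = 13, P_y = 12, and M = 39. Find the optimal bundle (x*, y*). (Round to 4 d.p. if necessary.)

x* = 2.0265, y* = 1.0546

MRS = MU_x/MU_y = 4·(y/x)^(2). Set equal to P_x/P_y.
Hence y/x = ((1/4)·P_x/P_y)^(1/(2)), i.e. raised to the 0.5 power.
Substitute y = (y/x)·x into the budget: x* = M/(P_x + P_y·(y/x)).
Numerically y/x = 0.520416, so x* = 39/(13 + 12·0.520416) = 2.0265 and y* = 0.520416·2.0265 = 1.0546.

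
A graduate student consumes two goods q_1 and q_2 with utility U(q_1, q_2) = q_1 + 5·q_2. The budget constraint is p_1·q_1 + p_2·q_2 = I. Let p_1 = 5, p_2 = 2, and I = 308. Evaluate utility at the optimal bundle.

Numerically: q_1* = 0, q_2* = 154.
Utility at the optimum: U(0, 154) = 770.

V = 770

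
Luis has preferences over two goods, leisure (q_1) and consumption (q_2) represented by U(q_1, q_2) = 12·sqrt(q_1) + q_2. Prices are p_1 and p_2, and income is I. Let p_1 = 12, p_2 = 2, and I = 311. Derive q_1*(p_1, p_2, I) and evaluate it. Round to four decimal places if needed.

q_1* = 1

Utility is quasi-linear in q_2; the FOC for q_1 is 6/√q_1 = p_1/p_2.
Thus q_1* = (6·p_2/p_1)² — independent of I — with the rest of income spent on q_2.
Plugging in: q_1* = (6·2/12)² = 1.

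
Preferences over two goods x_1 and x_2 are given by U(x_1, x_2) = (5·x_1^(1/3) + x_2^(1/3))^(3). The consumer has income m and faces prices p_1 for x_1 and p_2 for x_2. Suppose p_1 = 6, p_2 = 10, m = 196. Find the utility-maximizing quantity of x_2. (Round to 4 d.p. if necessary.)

x_2* = 1.2699

MU_x_1 ∝ 5·x_1^(-2/3), MU_x_2 ∝ x_2^(-2/3), so MRS = 5·(x_2/x_1)^(2/3) = p_1/p_2.
Hence x_2/x_1 = ((1/5)·p_1/p_2)^(1/(2/3)), i.e. raised to the 1.5 power.
Substitute x_2 = (x_2/x_1)·x_1 into the budget: x_1* = m/(p_1 + p_2·(x_2/x_1)).
Numerically x_2/x_1 = 0.041569, so x_1* = 196/(6 + 10·0.041569) = 30.5501 and x_2* = 0.041569·30.5501 = 1.2699.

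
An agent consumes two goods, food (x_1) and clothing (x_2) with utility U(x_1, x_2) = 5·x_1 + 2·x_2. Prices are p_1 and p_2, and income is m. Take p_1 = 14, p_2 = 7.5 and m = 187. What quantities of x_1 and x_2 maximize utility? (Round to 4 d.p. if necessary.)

x_1* = 13.3571, x_2* = 0

Perfect substitutes: compare marginal utility per dollar. 5/p_1 vs 2/p_2 → 0.3571 vs 0.2667.
x_1 gives more utility per dollar, so spend all income on x_1: x_1* = m/p_1, x_2* = 0.
Numerically: x_1* = 13.3571, x_2* = 0.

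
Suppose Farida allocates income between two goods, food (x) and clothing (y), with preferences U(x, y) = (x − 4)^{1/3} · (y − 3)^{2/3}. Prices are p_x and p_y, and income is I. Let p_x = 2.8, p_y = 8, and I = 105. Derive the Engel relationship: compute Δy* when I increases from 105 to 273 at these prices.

After buying the subsistence bundle (4, 3), a share 1/3 of the remaining income goes to x: x* = 4 + 1/3·(I − 4p_x − 3p_y)/p_x.
Discretionary income = 105 − 4·2.8 − 3·8 = 69.8; y* = 3 + 2/3·69.8/8 = 8.8167.
At I' = 273: y* = 22.8167. Change: 22.8167 − 8.8167 = 14.

Δy* = 14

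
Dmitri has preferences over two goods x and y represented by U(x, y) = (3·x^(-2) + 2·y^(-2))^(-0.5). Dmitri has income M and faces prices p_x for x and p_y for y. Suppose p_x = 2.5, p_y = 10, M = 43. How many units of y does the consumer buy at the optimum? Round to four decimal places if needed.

From the CES first-order condition, (3/2)·(y/x)^(3) = p_x/p_y.
Hence y/x = ((2/3)·p_x/p_y)^(1/(3)), i.e. raised to the 1/3 power.
Substitute y = (y/x)·x into the budget: x* = M/(p_x + p_y·(y/x)).
Numerically y/x = 0.550321, so x* = 43/(2.5 + 10·0.550321) = 5.3728 and y* = 0.550321·5.3728 = 2.9568.

y* = 2.9568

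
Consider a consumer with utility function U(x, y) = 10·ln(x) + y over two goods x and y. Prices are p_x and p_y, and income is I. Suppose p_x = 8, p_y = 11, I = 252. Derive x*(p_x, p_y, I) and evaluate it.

x* = 13.75

Set MRS = p_x/p_y: (10/x)/1 = p_x/p_y.
So x*(p_x,p_y) = 10·p_y/p_x, independent of income; and y* = (I − 10·p_y)/p_y.
At the given prices: x* = 10·11/8 = 13.75.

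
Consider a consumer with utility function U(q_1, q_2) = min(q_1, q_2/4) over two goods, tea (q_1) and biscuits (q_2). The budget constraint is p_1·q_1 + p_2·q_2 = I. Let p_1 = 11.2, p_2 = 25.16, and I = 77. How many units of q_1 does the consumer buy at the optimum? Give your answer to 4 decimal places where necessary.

q_1* = 0.6885

Leontief preferences: the optimum is at the kink where q_1/1 = q_2/4, i.e. q_2 = 4·q_1.
Budget: p_1·q_1 + p_2·4·q_1 = I, so (p_1 + 4·p_2)·q_1 = I.
Demand: q_1*(p_1,p_2,I) = I/(p_1 + 4·p_2), q_2* = 4·I/(p_1 + 4·p_2).
Here 11.2 + 4·25.16 = 111.84, giving q_1* = 0.6885.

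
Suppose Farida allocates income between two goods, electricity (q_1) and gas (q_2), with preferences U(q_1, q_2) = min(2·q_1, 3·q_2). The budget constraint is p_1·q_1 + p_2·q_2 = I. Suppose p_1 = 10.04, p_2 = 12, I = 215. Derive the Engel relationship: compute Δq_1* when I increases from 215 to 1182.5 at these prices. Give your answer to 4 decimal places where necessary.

Δq_1* = 53.6308

Here 3·10.04 + 2·12 = 54.12, giving q_1* = 11.918.
At I' = 1182.5: q_1* = 65.5488. Change: 65.5488 − 11.918 = 53.6308.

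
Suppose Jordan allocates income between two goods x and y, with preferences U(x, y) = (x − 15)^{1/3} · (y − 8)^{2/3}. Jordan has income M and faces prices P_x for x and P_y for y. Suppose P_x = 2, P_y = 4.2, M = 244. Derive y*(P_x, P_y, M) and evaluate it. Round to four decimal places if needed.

MRS = (1/2)·(y−8)/(x−15). Tangency with P_x/P_y gives y−8 = 2·(P_x/P_y)·(x−15).
After buying the subsistence bundle (15, 8), a share 1/3 of the remaining income goes to x: x* = 15 + 1/3·(M − 15P_x − 8P_y)/P_x.
Discretionary income = 244 − 15·2 − 8·4.2 = 180.4; y* = 8 + 2/3·180.4/4.2 = 36.6349.

y* = 36.6349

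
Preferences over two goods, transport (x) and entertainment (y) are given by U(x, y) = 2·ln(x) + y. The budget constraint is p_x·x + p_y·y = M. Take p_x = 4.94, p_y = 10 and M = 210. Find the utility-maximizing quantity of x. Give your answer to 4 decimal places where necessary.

x* = 4.0486

MU_x = 2/x, MU_y = 1. Tangency: 2/x = p_x/p_y.
So x*(p_x,p_y) = 2·p_y/p_x, independent of income; and y* = (M − 2·p_y)/p_y.
At the given prices: x* = 2·10/4.94 = 4.0486.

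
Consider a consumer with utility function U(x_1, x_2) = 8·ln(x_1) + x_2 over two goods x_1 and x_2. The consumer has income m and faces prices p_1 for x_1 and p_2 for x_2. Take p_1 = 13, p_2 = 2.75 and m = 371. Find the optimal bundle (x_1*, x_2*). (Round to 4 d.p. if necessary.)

MU_x_1 = 8/x_1, MU_x_2 = 1. Tangency: 8/x_1 = p_1/p_2.
So x_1*(p_1,p_2) = 8·p_2/p_1, independent of income; and x_2* = (m − 8·p_2)/p_2.
At the given prices: x_1* = 8·2.75/13 = 1.6923, and x_2* = 126.9091.

x_1* = 1.6923, x_2* = 126.9091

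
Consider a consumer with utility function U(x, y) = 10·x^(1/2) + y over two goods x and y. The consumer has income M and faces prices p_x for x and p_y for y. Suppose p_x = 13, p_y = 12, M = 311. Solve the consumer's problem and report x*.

x* = 21.3018

Set MRS = p_x/p_y: 5·x^(−1/2) = p_x/p_y.
Thus x* = (5·p_y/p_x)² — independent of M — with the rest of income spent on y.
Plugging in: x* = (5·12/13)² = 21.3018.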